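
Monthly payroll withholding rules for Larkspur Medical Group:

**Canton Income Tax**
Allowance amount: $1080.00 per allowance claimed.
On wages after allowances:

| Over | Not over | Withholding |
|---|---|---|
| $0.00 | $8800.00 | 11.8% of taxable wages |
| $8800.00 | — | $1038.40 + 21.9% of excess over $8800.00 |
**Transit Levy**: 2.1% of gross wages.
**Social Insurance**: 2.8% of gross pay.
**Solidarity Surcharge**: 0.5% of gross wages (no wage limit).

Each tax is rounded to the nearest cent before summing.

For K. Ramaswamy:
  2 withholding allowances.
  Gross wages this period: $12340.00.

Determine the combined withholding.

$2006.98

Canton Income Tax: taxable = $12340.00 − 2×$1080.00 = $10180.00
  $1038.40 + 21.9% × ($10180.00 − $8800.00) = $1038.40 + 21.9% × $1380.00 = $1340.62
Transit Levy: 2.1% × $12340.00 = $259.14
Social Insurance: 2.8% × $12340.00 = $345.52
Solidarity Surcharge: 0.5% × $12340.00 = $61.70
Total: $1340.62 + $259.14 + $345.52 + $61.70 = $2006.98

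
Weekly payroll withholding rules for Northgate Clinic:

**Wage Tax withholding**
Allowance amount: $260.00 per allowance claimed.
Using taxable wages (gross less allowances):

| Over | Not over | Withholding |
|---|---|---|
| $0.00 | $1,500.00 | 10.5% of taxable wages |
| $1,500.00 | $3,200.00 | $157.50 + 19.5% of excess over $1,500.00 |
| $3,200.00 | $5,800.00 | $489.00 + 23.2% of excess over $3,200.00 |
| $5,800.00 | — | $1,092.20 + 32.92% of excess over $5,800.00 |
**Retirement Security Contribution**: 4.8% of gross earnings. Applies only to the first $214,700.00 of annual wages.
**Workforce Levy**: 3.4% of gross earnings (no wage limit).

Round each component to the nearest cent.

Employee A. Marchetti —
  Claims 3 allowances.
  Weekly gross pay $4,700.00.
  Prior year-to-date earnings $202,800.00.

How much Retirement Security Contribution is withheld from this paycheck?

$225.60

Retirement Security Contribution: 4.8% × $4,700.00 = $225.60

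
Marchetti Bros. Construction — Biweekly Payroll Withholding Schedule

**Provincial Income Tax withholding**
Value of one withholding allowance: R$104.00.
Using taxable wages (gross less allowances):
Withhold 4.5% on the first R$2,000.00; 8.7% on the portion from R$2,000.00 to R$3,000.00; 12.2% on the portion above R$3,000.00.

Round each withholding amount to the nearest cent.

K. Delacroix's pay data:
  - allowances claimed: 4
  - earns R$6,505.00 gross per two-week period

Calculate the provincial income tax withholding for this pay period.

R$553.86

Provincial Income Tax: taxable = R$6,505.00 − 4×R$104.00 = R$6,089.00
  R$177.00 + 12.2% × (R$6,089.00 − R$3,000.00) = R$177.00 + 12.2% × R$3,089.00 = R$553.86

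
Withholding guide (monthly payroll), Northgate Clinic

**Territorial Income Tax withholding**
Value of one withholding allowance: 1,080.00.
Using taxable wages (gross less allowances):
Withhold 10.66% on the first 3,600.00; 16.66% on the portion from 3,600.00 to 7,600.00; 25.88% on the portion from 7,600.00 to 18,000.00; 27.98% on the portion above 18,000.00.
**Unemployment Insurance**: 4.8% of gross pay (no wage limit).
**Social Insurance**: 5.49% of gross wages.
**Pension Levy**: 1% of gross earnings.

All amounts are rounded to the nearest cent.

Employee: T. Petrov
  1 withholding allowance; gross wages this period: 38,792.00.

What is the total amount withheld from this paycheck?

Territorial Income Tax: taxable = 38,792.00 − 1×1,080.00 = 37,712.00
  3,741.68 + 27.98% × (37,712.00 − 18,000.00) = 3,741.68 + 27.98% × 19,712.00 = 9,257.10
Unemployment Insurance: 4.8% × 38,792.00 = 1,862.02
Social Insurance: 5.49% × 38,792.00 = 2,129.68
Pension Levy: 1% × 38,792.00 = 387.92
Total: 9,257.10 + 1,862.02 + 2,129.68 + 387.92 = 13,636.72

13,636.72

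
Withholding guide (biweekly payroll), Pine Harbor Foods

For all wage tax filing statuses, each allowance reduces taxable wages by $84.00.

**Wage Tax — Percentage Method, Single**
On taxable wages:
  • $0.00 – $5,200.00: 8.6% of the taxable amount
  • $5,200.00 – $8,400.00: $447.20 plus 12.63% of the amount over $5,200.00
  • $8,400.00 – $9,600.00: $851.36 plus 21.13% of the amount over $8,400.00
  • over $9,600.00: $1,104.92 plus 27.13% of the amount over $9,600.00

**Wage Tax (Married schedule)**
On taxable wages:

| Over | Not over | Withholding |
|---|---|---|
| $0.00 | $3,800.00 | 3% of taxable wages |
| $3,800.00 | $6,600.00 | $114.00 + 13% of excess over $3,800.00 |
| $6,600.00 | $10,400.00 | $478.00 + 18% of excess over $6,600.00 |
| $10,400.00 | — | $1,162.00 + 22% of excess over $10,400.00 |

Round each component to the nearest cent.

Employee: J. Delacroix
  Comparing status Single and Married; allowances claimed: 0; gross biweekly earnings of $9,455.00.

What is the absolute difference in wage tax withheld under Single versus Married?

$82.38

Wage Tax (Single): taxable = $9,455.00
  $851.36 + 21.13% × ($9,455.00 − $8,400.00) = $851.36 + 21.13% × $1,055.00 = $1,074.28
Wage Tax (Married): taxable = $9,455.00
  $478.00 + 18% × ($9,455.00 − $6,600.00) = $478.00 + 18% × $2,855.00 = $991.90
Difference: |$1,074.28 − $991.90| = $82.38 (higher under Single)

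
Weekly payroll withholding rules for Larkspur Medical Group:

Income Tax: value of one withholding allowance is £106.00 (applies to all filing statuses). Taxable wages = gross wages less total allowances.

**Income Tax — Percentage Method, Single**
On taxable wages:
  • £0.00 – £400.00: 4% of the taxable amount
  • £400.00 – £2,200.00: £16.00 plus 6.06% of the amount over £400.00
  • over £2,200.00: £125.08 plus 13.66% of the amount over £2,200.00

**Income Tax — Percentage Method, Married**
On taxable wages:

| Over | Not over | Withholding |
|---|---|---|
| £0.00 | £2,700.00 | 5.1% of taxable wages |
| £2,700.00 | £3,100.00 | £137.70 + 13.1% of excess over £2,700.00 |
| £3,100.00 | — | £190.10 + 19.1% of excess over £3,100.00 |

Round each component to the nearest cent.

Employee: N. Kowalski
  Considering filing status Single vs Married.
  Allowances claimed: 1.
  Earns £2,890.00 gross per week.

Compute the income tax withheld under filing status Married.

Income Tax (Married): taxable = £2,890.00 − 1×£106.00 = £2,784.00
  £137.70 + 13.1% × (£2,784.00 − £2,700.00) = £137.70 + 13.1% × £84.00 = £148.70

£148.70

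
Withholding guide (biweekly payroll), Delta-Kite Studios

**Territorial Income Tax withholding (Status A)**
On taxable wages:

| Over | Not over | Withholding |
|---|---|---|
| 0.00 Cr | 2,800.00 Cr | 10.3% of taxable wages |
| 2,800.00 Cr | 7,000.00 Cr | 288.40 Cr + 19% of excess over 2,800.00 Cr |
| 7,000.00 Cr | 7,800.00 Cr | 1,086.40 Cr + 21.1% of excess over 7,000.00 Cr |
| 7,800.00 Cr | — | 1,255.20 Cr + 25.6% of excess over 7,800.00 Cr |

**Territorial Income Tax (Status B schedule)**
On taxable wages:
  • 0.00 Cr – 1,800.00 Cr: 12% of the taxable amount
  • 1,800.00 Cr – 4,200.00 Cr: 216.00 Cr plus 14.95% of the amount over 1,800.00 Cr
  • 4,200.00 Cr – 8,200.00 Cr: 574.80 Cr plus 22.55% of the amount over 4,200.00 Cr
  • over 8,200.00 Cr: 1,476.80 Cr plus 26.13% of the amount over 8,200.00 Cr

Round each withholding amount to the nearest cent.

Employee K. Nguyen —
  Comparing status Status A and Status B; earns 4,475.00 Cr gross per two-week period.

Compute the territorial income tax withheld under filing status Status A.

Territorial Income Tax (Status A): taxable = 4,475.00 Cr
  288.40 Cr + 19% × (4,475.00 Cr − 2,800.00 Cr) = 288.40 Cr + 19% × 1,675.00 Cr = 606.65 Cr

606.65 Cr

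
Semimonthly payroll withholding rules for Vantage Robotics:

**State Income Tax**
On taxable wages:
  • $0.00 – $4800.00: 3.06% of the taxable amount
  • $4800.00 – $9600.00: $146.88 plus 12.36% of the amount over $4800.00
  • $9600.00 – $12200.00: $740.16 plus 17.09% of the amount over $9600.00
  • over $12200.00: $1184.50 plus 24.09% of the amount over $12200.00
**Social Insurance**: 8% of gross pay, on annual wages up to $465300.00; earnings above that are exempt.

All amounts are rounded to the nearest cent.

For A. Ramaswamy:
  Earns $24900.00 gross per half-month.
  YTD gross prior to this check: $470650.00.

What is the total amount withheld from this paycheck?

State Income Tax: taxable = $24900.00
  $1184.50 + 24.09% × ($24900.00 − $12200.00) = $1184.50 + 24.09% × $12700.00 = $4243.93
Social Insurance: YTD $470650.00 ≥ cap $465300.00 → $0.00
Total: $4243.93 + $0.00 = $4243.93

$4243.93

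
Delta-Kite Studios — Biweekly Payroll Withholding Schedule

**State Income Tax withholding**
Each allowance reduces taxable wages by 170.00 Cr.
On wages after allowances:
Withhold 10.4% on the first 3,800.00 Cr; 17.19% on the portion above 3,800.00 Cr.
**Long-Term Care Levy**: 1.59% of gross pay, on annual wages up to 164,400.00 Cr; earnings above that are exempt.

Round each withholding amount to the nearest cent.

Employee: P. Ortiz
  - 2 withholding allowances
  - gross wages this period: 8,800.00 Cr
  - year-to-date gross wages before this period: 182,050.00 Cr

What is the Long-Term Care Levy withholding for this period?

0.00 Cr

Long-Term Care Levy: YTD 182,050.00 Cr ≥ cap 164,400.00 Cr → 0.00 Cr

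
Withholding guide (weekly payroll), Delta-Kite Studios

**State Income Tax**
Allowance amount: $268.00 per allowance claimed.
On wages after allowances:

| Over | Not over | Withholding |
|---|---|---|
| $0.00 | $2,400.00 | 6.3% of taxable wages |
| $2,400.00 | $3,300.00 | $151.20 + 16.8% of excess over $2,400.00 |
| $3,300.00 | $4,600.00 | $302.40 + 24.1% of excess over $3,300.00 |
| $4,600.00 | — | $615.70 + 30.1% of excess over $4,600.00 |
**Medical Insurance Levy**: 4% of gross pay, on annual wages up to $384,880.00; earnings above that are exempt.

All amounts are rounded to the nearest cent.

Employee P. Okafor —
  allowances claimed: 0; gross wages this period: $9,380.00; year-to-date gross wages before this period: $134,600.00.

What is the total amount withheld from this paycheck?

$2,429.68

State Income Tax: taxable = $9,380.00
  $615.70 + 30.1% × ($9,380.00 − $4,600.00) = $615.70 + 30.1% × $4,780.00 = $2,054.48
Medical Insurance Levy: 4% × $9,380.00 = $375.20
Total: $2,054.48 + $375.20 = $2,429.68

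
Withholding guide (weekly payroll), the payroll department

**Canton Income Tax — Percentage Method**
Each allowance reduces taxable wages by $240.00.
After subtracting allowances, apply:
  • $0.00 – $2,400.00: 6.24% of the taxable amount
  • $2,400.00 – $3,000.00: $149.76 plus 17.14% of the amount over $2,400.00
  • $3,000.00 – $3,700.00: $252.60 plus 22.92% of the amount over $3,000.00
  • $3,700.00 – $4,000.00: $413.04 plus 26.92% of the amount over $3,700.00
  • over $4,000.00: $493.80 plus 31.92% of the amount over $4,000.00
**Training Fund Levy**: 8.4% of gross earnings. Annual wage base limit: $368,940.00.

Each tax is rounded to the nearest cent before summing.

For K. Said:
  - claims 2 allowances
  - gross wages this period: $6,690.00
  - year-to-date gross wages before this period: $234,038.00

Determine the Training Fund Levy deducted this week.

$561.96

Training Fund Levy: 8.4% × $6,690.00 = $561.96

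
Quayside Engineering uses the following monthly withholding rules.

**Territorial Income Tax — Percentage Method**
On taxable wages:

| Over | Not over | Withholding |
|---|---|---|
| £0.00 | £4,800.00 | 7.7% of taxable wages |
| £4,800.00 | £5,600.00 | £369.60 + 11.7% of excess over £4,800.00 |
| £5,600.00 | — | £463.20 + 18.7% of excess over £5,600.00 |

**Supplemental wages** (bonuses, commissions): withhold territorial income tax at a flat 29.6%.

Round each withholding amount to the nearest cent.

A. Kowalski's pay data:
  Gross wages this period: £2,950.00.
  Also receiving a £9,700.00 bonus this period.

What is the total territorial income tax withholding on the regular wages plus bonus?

Territorial Income Tax: taxable = £2,950.00
  7.7% × £2,950.00 = £227.15
Supplemental (29.6% flat on bonus): 29.6% × £9,700.00 = £2,871.20
Total territorial income tax: £227.15 + £2,871.20 = £3,098.35

£3,098.35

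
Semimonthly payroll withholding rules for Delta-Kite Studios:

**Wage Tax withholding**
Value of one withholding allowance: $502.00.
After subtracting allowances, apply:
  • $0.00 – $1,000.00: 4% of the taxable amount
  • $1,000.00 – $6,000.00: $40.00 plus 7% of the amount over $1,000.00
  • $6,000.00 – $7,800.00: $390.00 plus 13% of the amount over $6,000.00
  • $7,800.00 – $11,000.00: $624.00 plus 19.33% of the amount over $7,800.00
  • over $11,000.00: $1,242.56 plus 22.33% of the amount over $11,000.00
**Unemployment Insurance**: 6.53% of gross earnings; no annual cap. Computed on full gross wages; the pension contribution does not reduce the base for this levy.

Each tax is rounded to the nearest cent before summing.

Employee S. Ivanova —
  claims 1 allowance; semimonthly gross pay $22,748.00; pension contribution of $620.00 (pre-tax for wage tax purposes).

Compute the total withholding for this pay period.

$5,100.79

Wage Tax: taxable = $22,748.00 − $620.00 − 1×$502.00 = $21,626.00
  $1,242.56 + 22.33% × ($21,626.00 − $11,000.00) = $1,242.56 + 22.33% × $10,626.00 = $3,615.35
Unemployment Insurance: 6.53% × $22,748.00 = $1,485.44
Total: $3,615.35 + $1,485.44 = $5,100.79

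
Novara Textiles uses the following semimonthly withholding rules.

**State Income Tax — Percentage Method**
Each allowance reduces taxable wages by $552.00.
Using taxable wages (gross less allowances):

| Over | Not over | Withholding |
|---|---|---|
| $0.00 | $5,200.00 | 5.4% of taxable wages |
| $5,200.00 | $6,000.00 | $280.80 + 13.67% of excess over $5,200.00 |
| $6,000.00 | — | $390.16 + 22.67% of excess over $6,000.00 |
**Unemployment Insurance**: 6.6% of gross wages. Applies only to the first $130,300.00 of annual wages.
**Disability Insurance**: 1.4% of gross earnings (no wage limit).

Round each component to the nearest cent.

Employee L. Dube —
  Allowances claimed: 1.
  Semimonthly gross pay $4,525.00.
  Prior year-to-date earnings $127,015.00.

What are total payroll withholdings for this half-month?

$494.70

State Income Tax: taxable = $4,525.00 − 1×$552.00 = $3,973.00
  5.4% × $3,973.00 = $214.54
Unemployment Insurance: cap $130,300.00 − YTD $127,015.00 = $3,285.00 subject; 6.6% × $3,285.00 = $216.81
Disability Insurance: 1.4% × $4,525.00 = $63.35
Total: $214.54 + $216.81 + $63.35 = $494.70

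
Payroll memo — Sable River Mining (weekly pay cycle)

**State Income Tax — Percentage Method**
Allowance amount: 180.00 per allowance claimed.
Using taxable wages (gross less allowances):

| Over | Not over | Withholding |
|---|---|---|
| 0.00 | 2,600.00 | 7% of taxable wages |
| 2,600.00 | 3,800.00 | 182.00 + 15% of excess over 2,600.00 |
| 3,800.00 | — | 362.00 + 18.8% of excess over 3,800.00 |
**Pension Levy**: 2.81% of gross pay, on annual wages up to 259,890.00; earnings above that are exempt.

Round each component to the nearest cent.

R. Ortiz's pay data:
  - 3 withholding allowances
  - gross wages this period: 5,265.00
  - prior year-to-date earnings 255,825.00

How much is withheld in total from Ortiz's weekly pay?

State Income Tax: taxable = 5,265.00 − 3×180.00 = 4,725.00
  362.00 + 18.8% × (4,725.00 − 3,800.00) = 362.00 + 18.8% × 925.00 = 535.90
Pension Levy: cap 259,890.00 − YTD 255,825.00 = 4,065.00 subject; 2.81% × 4,065.00 = 114.23
Total: 535.90 + 114.23 = 650.13

650.13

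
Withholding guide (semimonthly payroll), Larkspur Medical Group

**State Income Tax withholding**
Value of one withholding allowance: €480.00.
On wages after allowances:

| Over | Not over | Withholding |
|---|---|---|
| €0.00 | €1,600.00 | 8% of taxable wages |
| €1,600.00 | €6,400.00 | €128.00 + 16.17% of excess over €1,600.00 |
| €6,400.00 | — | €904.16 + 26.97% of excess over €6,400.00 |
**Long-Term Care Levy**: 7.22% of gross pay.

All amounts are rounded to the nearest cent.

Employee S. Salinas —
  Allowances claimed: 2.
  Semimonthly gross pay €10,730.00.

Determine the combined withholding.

State Income Tax: taxable = €10,730.00 − 2×€480.00 = €9,770.00
  €904.16 + 26.97% × (€9,770.00 − €6,400.00) = €904.16 + 26.97% × €3,370.00 = €1,813.05
Long-Term Care Levy: 7.22% × €10,730.00 = €774.71
Total: €1,813.05 + €774.71 = €2,587.76

€2,587.76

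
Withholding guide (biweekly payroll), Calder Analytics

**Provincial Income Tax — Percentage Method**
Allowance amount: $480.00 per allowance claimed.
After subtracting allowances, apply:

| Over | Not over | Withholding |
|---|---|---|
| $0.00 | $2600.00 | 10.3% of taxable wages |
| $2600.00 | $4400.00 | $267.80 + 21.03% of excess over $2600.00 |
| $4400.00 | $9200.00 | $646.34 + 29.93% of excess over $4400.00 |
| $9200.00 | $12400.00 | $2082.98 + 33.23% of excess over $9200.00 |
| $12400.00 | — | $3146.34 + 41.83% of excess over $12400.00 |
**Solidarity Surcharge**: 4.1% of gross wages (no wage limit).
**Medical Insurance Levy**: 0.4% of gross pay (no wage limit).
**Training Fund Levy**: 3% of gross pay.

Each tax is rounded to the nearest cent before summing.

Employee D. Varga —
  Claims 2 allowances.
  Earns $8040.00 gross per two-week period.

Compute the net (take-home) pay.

Provincial Income Tax: taxable = $8040.00 − 2×$480.00 = $7080.00
  $646.34 + 29.93% × ($7080.00 − $4400.00) = $646.34 + 29.93% × $2680.00 = $1448.46
Solidarity Surcharge: 4.1% × $8040.00 = $329.64
Medical Insurance Levy: 0.4% × $8040.00 = $32.16
Training Fund Levy: 3% × $8040.00 = $241.20
Total withheld: $1448.46 + $329.64 + $32.16 + $241.20 = $2051.46
Net pay: $8040.00 − $2051.46 = $5988.54

$5988.54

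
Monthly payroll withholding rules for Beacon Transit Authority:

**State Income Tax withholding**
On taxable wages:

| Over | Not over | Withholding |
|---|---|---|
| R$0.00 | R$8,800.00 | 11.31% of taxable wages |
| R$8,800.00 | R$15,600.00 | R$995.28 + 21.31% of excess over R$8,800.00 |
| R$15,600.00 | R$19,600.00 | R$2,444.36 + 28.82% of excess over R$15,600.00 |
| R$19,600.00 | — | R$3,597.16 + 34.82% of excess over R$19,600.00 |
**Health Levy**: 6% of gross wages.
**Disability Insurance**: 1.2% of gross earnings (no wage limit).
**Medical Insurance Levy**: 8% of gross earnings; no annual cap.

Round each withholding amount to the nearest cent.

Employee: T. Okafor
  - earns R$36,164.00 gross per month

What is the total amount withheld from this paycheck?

R$14,861.67

State Income Tax: taxable = R$36,164.00
  R$3,597.16 + 34.82% × (R$36,164.00 − R$19,600.00) = R$3,597.16 + 34.82% × R$16,564.00 = R$9,364.74
Health Levy: 6% × R$36,164.00 = R$2,169.84
Disability Insurance: 1.2% × R$36,164.00 = R$433.97
Medical Insurance Levy: 8% × R$36,164.00 = R$2,893.12
Total: R$9,364.74 + R$2,169.84 + R$433.97 + R$2,893.12 = R$14,861.67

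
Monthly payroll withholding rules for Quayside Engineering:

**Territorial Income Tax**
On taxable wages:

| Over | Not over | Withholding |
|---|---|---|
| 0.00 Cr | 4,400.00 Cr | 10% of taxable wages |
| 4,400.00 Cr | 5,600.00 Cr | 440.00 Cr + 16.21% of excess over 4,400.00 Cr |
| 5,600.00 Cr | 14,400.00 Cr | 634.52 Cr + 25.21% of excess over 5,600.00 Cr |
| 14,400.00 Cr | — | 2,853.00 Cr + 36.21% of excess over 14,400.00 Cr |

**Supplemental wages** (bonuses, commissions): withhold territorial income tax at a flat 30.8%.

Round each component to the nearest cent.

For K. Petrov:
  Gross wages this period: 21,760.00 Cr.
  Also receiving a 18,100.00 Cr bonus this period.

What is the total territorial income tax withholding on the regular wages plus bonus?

Territorial Income Tax: taxable = 21,760.00 Cr
  2,853.00 Cr + 36.21% × (21,760.00 Cr − 14,400.00 Cr) = 2,853.00 Cr + 36.21% × 7,360.00 Cr = 5,518.06 Cr
Supplemental (30.8% flat on bonus): 30.8% × 18,100.00 Cr = 5,574.80 Cr
Total territorial income tax: 5,518.06 Cr + 5,574.80 Cr = 11,092.86 Cr

11,092.86 Cr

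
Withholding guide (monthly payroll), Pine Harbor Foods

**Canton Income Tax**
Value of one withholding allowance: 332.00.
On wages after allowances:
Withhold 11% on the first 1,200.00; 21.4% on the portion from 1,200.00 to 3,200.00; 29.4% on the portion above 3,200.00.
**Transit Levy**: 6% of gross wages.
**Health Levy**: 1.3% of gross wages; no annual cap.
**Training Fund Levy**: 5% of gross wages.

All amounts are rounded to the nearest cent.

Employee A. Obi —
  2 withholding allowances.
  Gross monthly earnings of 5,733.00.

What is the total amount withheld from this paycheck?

1,814.65

Canton Income Tax: taxable = 5,733.00 − 2×332.00 = 5,069.00
  560.00 + 29.4% × (5,069.00 − 3,200.00) = 560.00 + 29.4% × 1,869.00 = 1,109.49
Transit Levy: 6% × 5,733.00 = 343.98
Health Levy: 1.3% × 5,733.00 = 74.53
Training Fund Levy: 5% × 5,733.00 = 286.65
Total: 1,109.49 + 343.98 + 74.53 + 286.65 = 1,814.65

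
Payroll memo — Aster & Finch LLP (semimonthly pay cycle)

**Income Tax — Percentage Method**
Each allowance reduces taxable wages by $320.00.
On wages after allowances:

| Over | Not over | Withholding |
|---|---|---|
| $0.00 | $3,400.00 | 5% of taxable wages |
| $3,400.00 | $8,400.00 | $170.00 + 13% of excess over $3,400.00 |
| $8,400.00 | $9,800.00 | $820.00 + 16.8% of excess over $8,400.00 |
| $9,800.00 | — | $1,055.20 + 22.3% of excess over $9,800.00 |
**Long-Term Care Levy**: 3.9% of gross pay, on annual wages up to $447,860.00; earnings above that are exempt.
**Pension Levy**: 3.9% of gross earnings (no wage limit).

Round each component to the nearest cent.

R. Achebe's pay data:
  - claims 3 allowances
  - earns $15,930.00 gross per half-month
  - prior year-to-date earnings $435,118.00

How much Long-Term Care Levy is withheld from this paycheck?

Long-Term Care Levy: cap $447,860.00 − YTD $435,118.00 = $12,742.00 subject; 3.9% × $12,742.00 = $496.94

$496.94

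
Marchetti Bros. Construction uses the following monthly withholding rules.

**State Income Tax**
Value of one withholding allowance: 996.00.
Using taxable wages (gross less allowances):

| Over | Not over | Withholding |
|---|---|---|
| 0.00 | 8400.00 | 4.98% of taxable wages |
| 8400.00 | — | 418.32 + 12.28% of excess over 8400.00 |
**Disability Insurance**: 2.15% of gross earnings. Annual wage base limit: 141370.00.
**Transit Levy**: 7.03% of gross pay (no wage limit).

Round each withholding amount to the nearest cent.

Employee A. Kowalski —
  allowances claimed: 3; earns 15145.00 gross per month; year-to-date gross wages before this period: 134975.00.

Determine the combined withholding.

2081.86

State Income Tax: taxable = 15145.00 − 3×996.00 = 12157.00
  418.32 + 12.28% × (12157.00 − 8400.00) = 418.32 + 12.28% × 3757.00 = 879.68
Disability Insurance: cap 141370.00 − YTD 134975.00 = 6395.00 subject; 2.15% × 6395.00 = 137.49
Transit Levy: 7.03% × 15145.00 = 1064.69
Total: 879.68 + 137.49 + 1064.69 = 2081.86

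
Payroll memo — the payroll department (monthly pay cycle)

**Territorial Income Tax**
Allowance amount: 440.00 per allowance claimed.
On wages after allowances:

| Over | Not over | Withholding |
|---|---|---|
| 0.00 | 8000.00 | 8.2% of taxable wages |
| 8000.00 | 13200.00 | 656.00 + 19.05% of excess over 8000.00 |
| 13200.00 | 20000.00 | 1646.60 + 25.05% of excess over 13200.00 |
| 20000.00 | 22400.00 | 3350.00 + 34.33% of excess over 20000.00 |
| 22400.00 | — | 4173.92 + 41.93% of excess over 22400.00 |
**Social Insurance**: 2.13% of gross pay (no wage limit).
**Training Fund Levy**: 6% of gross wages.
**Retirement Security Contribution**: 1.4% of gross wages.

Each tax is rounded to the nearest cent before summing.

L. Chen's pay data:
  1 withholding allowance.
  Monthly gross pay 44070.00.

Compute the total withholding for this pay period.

17275.53

Territorial Income Tax: taxable = 44070.00 − 1×440.00 = 43630.00
  4173.92 + 41.93% × (43630.00 − 22400.00) = 4173.92 + 41.93% × 21230.00 = 13075.66
Social Insurance: 2.13% × 44070.00 = 938.69
Training Fund Levy: 6% × 44070.00 = 2644.20
Retirement Security Contribution: 1.4% × 44070.00 = 616.98
Total: 13075.66 + 938.69 + 2644.20 + 616.98 = 17275.53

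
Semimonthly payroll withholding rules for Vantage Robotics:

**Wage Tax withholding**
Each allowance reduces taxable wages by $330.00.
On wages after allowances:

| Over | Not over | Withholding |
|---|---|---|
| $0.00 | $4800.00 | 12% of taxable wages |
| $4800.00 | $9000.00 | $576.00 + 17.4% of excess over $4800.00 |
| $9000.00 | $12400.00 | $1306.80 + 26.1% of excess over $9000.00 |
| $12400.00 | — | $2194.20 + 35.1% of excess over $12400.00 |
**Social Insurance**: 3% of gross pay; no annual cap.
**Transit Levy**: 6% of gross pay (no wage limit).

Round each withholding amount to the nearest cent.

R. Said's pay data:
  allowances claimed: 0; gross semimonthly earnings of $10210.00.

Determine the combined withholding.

$2541.51

Wage Tax: taxable = $10210.00
  $1306.80 + 26.1% × ($10210.00 − $9000.00) = $1306.80 + 26.1% × $1210.00 = $1622.61
Social Insurance: 3% × $10210.00 = $306.30
Transit Levy: 6% × $10210.00 = $612.60
Total: $1622.61 + $306.30 + $612.60 = $2541.51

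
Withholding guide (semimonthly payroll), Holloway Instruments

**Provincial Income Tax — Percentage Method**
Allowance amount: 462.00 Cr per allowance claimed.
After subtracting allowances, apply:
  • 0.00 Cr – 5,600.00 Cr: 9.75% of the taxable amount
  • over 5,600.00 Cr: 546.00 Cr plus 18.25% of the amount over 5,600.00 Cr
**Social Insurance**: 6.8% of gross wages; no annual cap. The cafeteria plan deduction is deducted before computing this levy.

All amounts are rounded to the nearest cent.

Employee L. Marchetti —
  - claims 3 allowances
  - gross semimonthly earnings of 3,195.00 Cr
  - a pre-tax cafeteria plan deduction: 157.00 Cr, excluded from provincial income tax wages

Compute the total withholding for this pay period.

Provincial Income Tax: taxable = 3,195.00 Cr − 157.00 Cr − 3×462.00 Cr = 1,652.00 Cr
  9.75% × 1,652.00 Cr = 161.07 Cr
Social Insurance: 6.8% × 3,038.00 Cr = 206.58 Cr
Total: 161.07 Cr + 206.58 Cr = 367.65 Cr

367.65 Cr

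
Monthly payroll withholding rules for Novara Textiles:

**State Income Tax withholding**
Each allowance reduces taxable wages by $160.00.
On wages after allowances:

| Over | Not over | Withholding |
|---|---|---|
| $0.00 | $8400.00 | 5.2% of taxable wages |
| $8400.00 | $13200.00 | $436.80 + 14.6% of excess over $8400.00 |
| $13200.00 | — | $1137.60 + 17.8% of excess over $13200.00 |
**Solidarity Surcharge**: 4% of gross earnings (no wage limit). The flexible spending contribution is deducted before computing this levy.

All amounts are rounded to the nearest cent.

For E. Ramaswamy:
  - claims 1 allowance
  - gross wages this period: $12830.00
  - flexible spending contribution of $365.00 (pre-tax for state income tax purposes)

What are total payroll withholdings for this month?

$1505.53

State Income Tax: taxable = $12830.00 − $365.00 − 1×$160.00 = $12305.00
  $436.80 + 14.6% × ($12305.00 − $8400.00) = $436.80 + 14.6% × $3905.00 = $1006.93
Solidarity Surcharge: 4% × $12465.00 = $498.60
Total: $1006.93 + $498.60 = $1505.53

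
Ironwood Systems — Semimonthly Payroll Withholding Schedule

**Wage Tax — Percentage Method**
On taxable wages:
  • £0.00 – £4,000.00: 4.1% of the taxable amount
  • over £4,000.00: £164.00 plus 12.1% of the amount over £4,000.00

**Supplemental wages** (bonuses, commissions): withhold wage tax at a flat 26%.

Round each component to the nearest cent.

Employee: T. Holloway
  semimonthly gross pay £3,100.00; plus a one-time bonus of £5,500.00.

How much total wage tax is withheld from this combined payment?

Wage Tax: taxable = £3,100.00
  4.1% × £3,100.00 = £127.10
Supplemental (26% flat on bonus): 26% × £5,500.00 = £1,430.00
Total wage tax: £127.10 + £1,430.00 = £1,557.10

£1,557.10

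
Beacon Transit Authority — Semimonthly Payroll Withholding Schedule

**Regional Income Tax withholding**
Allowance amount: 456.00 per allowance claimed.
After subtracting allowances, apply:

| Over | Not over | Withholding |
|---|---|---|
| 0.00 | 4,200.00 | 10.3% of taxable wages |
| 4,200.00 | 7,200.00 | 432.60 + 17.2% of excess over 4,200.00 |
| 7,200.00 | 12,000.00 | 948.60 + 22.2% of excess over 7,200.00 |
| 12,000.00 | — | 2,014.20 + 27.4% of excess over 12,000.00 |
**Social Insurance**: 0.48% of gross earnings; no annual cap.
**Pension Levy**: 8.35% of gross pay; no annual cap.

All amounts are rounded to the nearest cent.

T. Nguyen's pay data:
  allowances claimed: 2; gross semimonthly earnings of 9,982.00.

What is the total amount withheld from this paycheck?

Regional Income Tax: taxable = 9,982.00 − 2×456.00 = 9,070.00
  948.60 + 22.2% × (9,070.00 − 7,200.00) = 948.60 + 22.2% × 1,870.00 = 1,363.74
Social Insurance: 0.48% × 9,982.00 = 47.91
Pension Levy: 8.35% × 9,982.00 = 833.50
Total: 1,363.74 + 47.91 + 833.50 = 2,245.15

2,245.15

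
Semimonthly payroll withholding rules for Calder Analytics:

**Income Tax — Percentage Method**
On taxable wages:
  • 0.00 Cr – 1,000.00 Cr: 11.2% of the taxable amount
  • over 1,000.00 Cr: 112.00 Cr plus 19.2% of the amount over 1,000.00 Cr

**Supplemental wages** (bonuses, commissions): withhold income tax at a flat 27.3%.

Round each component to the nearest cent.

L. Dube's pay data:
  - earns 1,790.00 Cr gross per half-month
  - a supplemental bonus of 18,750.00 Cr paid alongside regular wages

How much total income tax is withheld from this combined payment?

Income Tax: taxable = 1,790.00 Cr
  112.00 Cr + 19.2% × (1,790.00 Cr − 1,000.00 Cr) = 112.00 Cr + 19.2% × 790.00 Cr = 263.68 Cr
Supplemental (27.3% flat on bonus): 27.3% × 18,750.00 Cr = 5,118.75 Cr
Total income tax: 263.68 Cr + 5,118.75 Cr = 5,382.43 Cr

5,382.43 Cr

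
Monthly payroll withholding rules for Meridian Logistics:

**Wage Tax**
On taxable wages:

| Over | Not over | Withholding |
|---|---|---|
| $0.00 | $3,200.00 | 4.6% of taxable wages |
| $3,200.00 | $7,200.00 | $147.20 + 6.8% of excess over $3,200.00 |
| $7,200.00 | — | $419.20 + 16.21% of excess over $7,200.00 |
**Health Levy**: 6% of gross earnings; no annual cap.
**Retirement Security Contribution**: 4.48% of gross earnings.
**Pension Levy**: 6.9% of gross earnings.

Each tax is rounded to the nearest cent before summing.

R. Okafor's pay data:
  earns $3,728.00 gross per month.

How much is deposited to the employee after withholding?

Wage Tax: taxable = $3,728.00
  $147.20 + 6.8% × ($3,728.00 − $3,200.00) = $147.20 + 6.8% × $528.00 = $183.10
Health Levy: 6% × $3,728.00 = $223.68
Retirement Security Contribution: 4.48% × $3,728.00 = $167.01
Pension Levy: 6.9% × $3,728.00 = $257.23
Total withheld: $183.10 + $223.68 + $167.01 + $257.23 = $831.02
Net pay: $3,728.00 − $831.02 = $2,896.98

$2,896.98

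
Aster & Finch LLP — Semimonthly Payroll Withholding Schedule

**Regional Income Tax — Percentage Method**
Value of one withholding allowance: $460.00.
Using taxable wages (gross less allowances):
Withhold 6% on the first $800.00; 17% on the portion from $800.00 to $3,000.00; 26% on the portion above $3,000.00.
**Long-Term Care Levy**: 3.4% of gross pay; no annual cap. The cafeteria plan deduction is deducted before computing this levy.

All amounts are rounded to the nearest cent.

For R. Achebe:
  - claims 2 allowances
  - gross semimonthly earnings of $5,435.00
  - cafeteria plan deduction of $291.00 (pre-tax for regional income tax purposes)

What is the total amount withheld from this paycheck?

Regional Income Tax: taxable = $5,435.00 − $291.00 − 2×$460.00 = $4,224.00
  $422.00 + 26% × ($4,224.00 − $3,000.00) = $422.00 + 26% × $1,224.00 = $740.24
Long-Term Care Levy: 3.4% × $5,144.00 = $174.90
Total: $740.24 + $174.90 = $915.14

$915.14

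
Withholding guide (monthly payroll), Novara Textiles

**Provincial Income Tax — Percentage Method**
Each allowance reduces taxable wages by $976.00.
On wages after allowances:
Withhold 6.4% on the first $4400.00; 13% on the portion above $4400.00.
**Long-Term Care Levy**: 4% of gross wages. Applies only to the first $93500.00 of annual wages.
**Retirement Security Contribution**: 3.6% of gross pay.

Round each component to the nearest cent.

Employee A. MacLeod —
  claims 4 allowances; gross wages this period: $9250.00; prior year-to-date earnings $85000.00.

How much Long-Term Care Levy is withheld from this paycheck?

$340.00

Long-Term Care Levy: cap $93500.00 − YTD $85000.00 = $8500.00 subject; 4% × $8500.00 = $340.00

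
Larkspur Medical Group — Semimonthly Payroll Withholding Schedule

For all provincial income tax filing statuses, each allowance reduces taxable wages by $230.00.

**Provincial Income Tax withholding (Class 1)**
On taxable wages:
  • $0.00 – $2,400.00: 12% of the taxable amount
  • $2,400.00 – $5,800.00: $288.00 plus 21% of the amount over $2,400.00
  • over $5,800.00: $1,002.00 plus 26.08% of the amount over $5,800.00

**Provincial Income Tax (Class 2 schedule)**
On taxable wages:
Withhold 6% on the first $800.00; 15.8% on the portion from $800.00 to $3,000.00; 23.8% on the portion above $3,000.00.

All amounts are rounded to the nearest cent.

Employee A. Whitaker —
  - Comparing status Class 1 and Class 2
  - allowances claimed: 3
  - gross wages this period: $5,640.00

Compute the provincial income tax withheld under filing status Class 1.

$823.50

Provincial Income Tax (Class 1): taxable = $5,640.00 − 3×$230.00 = $4,950.00
  $288.00 + 21% × ($4,950.00 − $2,400.00) = $288.00 + 21% × $2,550.00 = $823.50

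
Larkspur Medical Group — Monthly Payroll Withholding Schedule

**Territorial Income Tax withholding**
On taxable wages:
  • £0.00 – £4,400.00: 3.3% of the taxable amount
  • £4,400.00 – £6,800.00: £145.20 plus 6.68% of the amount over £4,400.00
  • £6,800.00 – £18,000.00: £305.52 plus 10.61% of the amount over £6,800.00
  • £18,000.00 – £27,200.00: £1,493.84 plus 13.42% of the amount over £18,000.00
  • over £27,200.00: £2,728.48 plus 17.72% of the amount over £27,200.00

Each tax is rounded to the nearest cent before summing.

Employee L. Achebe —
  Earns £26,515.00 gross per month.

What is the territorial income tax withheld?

£2,636.55

Territorial Income Tax: taxable = £26,515.00
  £1,493.84 + 13.42% × (£26,515.00 − £18,000.00) = £1,493.84 + 13.42% × £8,515.00 = £2,636.55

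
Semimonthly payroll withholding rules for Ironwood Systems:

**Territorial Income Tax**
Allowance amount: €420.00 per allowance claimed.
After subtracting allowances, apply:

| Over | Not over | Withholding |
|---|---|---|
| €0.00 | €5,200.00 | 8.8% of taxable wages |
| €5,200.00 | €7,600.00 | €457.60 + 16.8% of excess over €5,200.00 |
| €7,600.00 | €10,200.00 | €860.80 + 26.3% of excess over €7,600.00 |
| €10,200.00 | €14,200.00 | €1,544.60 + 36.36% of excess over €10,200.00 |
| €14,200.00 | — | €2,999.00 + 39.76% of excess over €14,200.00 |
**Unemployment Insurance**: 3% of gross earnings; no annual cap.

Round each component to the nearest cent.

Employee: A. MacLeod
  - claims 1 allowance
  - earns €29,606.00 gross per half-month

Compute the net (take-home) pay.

€19,760.39

Territorial Income Tax: taxable = €29,606.00 − 1×€420.00 = €29,186.00
  €2,999.00 + 39.76% × (€29,186.00 − €14,200.00) = €2,999.00 + 39.76% × €14,986.00 = €8,957.43
Unemployment Insurance: 3% × €29,606.00 = €888.18
Total withheld: €8,957.43 + €888.18 = €9,845.61
Net pay: €29,606.00 − €9,845.61 = €19,760.39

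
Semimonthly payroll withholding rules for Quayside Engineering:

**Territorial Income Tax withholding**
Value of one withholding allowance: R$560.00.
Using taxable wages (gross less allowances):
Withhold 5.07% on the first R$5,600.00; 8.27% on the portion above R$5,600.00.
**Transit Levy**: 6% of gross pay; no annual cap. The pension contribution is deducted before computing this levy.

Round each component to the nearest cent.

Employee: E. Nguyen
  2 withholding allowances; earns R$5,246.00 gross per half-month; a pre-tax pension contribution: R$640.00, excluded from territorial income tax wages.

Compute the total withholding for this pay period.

Territorial Income Tax: taxable = R$5,246.00 − R$640.00 − 2×R$560.00 = R$3,486.00
  5.07% × R$3,486.00 = R$176.74
Transit Levy: 6% × R$4,606.00 = R$276.36
Total: R$176.74 + R$276.36 = R$453.10

R$453.10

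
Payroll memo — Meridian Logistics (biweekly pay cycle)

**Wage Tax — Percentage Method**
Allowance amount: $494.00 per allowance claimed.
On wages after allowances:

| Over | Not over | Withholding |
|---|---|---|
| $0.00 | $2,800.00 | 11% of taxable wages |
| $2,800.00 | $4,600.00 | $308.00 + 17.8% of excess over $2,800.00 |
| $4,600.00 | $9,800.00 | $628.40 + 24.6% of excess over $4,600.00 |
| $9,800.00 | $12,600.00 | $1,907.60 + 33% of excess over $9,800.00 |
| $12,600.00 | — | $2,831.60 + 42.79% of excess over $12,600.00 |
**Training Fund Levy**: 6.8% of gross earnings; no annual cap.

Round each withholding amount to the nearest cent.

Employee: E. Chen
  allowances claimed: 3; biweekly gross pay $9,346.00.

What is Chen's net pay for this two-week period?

Wage Tax: taxable = $9,346.00 − 3×$494.00 = $7,864.00
  $628.40 + 24.6% × ($7,864.00 − $4,600.00) = $628.40 + 24.6% × $3,264.00 = $1,431.34
Training Fund Levy: 6.8% × $9,346.00 = $635.53
Total withheld: $1,431.34 + $635.53 = $2,066.87
Net pay: $9,346.00 − $2,066.87 = $7,279.13

$7,279.13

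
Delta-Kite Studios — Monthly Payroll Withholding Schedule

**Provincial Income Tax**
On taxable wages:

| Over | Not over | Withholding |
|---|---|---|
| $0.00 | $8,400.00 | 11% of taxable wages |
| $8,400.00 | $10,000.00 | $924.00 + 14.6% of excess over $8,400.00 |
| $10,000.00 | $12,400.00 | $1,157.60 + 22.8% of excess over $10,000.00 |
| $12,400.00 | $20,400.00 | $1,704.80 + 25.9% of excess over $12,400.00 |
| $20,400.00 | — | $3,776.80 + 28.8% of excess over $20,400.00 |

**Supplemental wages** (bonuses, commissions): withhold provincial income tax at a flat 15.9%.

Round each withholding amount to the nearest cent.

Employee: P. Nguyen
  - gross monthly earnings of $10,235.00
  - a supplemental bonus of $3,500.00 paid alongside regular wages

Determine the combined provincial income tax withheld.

Provincial Income Tax: taxable = $10,235.00
  $1,157.60 + 22.8% × ($10,235.00 − $10,000.00) = $1,157.60 + 22.8% × $235.00 = $1,211.18
Supplemental (15.9% flat on bonus): 15.9% × $3,500.00 = $556.50
Total provincial income tax: $1,211.18 + $556.50 = $1,767.68

$1,767.68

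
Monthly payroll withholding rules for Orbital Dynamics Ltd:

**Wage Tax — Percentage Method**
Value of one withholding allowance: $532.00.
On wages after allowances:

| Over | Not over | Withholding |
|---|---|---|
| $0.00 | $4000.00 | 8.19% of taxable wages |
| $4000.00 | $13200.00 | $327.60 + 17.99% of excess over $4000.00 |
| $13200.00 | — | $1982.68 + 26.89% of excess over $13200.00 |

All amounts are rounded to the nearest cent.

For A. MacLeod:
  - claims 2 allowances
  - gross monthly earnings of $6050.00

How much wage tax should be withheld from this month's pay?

$504.98

Wage Tax: taxable = $6050.00 − 2×$532.00 = $4986.00
  $327.60 + 17.99% × ($4986.00 − $4000.00) = $327.60 + 17.99% × $986.00 = $504.98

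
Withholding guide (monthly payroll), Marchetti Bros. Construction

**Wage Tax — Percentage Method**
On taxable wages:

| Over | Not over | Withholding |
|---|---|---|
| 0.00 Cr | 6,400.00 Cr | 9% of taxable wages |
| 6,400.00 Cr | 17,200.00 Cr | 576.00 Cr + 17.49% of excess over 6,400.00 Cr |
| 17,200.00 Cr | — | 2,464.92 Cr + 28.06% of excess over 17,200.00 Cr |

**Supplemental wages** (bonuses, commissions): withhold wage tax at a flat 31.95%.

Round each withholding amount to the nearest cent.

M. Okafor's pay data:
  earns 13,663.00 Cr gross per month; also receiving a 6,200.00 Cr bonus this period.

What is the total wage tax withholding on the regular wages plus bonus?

Wage Tax: taxable = 13,663.00 Cr
  576.00 Cr + 17.49% × (13,663.00 Cr − 6,400.00 Cr) = 576.00 Cr + 17.49% × 7,263.00 Cr = 1,846.30 Cr
Supplemental (31.95% flat on bonus): 31.95% × 6,200.00 Cr = 1,980.90 Cr
Total wage tax: 1,846.30 Cr + 1,980.90 Cr = 3,827.20 Cr

3,827.20 Cr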